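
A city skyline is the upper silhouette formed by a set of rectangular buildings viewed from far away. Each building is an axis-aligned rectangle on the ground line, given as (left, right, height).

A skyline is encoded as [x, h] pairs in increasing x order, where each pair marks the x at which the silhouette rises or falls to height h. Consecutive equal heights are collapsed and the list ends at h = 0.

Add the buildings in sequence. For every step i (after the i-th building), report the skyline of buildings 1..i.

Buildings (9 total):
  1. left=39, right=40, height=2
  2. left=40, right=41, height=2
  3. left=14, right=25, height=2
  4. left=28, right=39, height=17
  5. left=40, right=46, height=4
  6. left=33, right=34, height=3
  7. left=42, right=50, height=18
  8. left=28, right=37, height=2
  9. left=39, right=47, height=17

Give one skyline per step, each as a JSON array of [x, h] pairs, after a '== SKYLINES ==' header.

== SKYLINES ==
[[39,2],[40,0]]
[[39,2],[41,0]]
[[14,2],[25,0],[39,2],[41,0]]
[[14,2],[25,0],[28,17],[39,2],[41,0]]
[[14,2],[25,0],[28,17],[39,2],[40,4],[46,0]]
[[14,2],[25,0],[28,17],[39,2],[40,4],[46,0]]
[[14,2],[25,0],[28,17],[39,2],[40,4],[42,18],[50,0]]
[[14,2],[25,0],[28,17],[39,2],[40,4],[42,18],[50,0]]
[[14,2],[25,0],[28,17],[42,18],[50,0]]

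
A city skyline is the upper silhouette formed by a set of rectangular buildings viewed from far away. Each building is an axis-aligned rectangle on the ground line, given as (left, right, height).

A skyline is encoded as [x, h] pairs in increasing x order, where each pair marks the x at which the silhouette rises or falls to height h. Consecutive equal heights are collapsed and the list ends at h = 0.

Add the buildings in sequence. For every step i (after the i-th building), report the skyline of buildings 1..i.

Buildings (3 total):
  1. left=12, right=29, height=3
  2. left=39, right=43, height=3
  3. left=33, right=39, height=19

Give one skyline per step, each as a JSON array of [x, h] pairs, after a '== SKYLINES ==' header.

== SKYLINES ==
[[12,3],[29,0]]
[[12,3],[29,0],[39,3],[43,0]]
[[12,3],[29,0],[33,19],[39,3],[43,0]]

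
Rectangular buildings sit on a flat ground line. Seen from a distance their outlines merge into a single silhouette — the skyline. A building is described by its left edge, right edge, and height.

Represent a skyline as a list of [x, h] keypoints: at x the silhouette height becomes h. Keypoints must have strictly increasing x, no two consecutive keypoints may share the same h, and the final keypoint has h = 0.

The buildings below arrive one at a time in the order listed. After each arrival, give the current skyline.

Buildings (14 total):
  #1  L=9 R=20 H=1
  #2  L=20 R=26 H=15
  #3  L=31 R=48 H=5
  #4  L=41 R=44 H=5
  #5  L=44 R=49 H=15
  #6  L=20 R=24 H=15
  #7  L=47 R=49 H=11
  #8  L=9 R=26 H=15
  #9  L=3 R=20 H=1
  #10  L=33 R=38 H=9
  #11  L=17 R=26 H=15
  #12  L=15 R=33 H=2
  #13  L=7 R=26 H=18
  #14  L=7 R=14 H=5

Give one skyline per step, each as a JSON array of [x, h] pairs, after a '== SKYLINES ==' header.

== SKYLINES ==
[[9,1],[20,0]]
[[9,1],[20,15],[26,0]]
[[9,1],[20,15],[26,0],[31,5],[48,0]]
[[9,1],[20,15],[26,0],[31,5],[48,0]]
[[9,1],[20,15],[26,0],[31,5],[44,15],[49,0]]
[[9,1],[20,15],[26,0],[31,5],[44,15],[49,0]]
[[9,1],[20,15],[26,0],[31,5],[44,15],[49,0]]
[[9,15],[26,0],[31,5],[44,15],[49,0]]
[[3,1],[9,15],[26,0],[31,5],[44,15],[49,0]]
[[3,1],[9,15],[26,0],[31,5],[33,9],[38,5],[44,15],[49,0]]
[[3,1],[9,15],[26,0],[31,5],[33,9],[38,5],[44,15],[49,0]]
[[3,1],[9,15],[26,2],[31,5],[33,9],[38,5],[44,15],[49,0]]
[[3,1],[7,18],[26,2],[31,5],[33,9],[38,5],[44,15],[49,0]]
[[3,1],[7,18],[26,2],[31,5],[33,9],[38,5],[44,15],[49,0]]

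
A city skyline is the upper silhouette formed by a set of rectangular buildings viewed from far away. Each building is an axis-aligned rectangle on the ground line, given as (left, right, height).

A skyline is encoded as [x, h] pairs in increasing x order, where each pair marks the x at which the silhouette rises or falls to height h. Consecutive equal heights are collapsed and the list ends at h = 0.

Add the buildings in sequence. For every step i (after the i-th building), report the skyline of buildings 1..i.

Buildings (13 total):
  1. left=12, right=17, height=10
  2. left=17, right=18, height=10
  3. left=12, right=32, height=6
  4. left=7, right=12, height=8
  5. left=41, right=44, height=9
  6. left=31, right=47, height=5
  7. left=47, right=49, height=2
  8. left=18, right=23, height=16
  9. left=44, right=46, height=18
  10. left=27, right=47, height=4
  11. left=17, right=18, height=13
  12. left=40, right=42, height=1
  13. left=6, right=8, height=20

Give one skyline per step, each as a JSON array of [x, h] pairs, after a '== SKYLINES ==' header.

== SKYLINES ==
[[12,10],[17,0]]
[[12,10],[18,0]]
[[12,10],[18,6],[32,0]]
[[7,8],[12,10],[18,6],[32,0]]
[[7,8],[12,10],[18,6],[32,0],[41,9],[44,0]]
[[7,8],[12,10],[18,6],[32,5],[41,9],[44,5],[47,0]]
[[7,8],[12,10],[18,6],[32,5],[41,9],[44,5],[47,2],[49,0]]
[[7,8],[12,10],[18,16],[23,6],[32,5],[41,9],[44,5],[47,2],[49,0]]
[[7,8],[12,10],[18,16],[23,6],[32,5],[41,9],[44,18],[46,5],[47,2],[49,0]]
[[7,8],[12,10],[18,16],[23,6],[32,5],[41,9],[44,18],[46,5],[47,2],[49,0]]
[[7,8],[12,10],[17,13],[18,16],[23,6],[32,5],[41,9],[44,18],[46,5],[47,2],[49,0]]
[[7,8],[12,10],[17,13],[18,16],[23,6],[32,5],[41,9],[44,18],[46,5],[47,2],[49,0]]
[[6,20],[8,8],[12,10],[17,13],[18,16],[23,6],[32,5],[41,9],[44,18],[46,5],[47,2],[49,0]]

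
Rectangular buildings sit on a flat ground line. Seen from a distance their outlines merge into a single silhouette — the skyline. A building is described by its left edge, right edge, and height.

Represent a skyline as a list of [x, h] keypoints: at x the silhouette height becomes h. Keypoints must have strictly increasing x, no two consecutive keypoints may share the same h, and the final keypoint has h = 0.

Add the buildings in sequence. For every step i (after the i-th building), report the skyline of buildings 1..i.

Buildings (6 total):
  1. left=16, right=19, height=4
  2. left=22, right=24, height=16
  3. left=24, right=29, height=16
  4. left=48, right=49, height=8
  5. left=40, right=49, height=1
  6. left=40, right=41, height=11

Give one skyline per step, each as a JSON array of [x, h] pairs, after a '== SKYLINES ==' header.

== SKYLINES ==
[[16,4],[19,0]]
[[16,4],[19,0],[22,16],[24,0]]
[[16,4],[19,0],[22,16],[29,0]]
[[16,4],[19,0],[22,16],[29,0],[48,8],[49,0]]
[[16,4],[19,0],[22,16],[29,0],[40,1],[48,8],[49,0]]
[[16,4],[19,0],[22,16],[29,0],[40,11],[41,1],[48,8],[49,0]]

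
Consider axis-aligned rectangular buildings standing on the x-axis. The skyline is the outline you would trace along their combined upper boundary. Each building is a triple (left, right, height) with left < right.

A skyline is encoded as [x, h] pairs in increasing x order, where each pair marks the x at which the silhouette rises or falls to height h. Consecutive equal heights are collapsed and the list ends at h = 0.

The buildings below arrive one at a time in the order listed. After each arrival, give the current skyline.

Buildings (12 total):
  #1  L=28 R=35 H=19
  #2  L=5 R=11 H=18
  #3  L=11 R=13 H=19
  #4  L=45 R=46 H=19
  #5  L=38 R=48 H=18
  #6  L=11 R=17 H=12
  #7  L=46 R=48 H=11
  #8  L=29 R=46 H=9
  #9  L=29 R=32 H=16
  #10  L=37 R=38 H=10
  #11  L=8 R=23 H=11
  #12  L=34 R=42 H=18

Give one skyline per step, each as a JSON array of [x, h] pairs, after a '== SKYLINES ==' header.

== SKYLINES ==
[[28,19],[35,0]]
[[5,18],[11,0],[28,19],[35,0]]
[[5,18],[11,19],[13,0],[28,19],[35,0]]
[[5,18],[11,19],[13,0],[28,19],[35,0],[45,19],[46,0]]
[[5,18],[11,19],[13,0],[28,19],[35,0],[38,18],[45,19],[46,18],[48,0]]
[[5,18],[11,19],[13,12],[17,0],[28,19],[35,0],[38,18],[45,19],[46,18],[48,0]]
[[5,18],[11,19],[13,12],[17,0],[28,19],[35,0],[38,18],[45,19],[46,18],[48,0]]
[[5,18],[11,19],[13,12],[17,0],[28,19],[35,9],[38,18],[45,19],[46,18],[48,0]]
[[5,18],[11,19],[13,12],[17,0],[28,19],[35,9],[38,18],[45,19],[46,18],[48,0]]
[[5,18],[11,19],[13,12],[17,0],[28,19],[35,9],[37,10],[38,18],[45,19],[46,18],[48,0]]
[[5,18],[11,19],[13,12],[17,11],[23,0],[28,19],[35,9],[37,10],[38,18],[45,19],[46,18],[48,0]]
[[5,18],[11,19],[13,12],[17,11],[23,0],[28,19],[35,18],[45,19],[46,18],[48,0]]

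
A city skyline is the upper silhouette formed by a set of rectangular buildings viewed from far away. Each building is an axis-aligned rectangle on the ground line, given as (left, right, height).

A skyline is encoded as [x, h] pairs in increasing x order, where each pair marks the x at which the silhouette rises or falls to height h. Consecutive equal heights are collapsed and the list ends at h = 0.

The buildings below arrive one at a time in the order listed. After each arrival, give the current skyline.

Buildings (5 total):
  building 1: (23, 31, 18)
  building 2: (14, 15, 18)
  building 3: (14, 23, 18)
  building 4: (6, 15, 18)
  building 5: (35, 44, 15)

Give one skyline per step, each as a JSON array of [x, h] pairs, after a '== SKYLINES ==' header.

== SKYLINES ==
[[23,18],[31,0]]
[[14,18],[15,0],[23,18],[31,0]]
[[14,18],[31,0]]
[[6,18],[31,0]]
[[6,18],[31,0],[35,15],[44,0]]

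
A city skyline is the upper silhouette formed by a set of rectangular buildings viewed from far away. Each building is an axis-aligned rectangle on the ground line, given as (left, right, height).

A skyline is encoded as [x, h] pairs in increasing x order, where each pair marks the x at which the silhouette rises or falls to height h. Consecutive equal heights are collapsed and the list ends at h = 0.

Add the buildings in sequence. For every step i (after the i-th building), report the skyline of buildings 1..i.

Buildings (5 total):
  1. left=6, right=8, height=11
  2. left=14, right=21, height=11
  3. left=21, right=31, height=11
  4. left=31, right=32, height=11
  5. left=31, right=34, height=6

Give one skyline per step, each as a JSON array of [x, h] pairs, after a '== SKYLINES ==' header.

== SKYLINES ==
[[6,11],[8,0]]
[[6,11],[8,0],[14,11],[21,0]]
[[6,11],[8,0],[14,11],[31,0]]
[[6,11],[8,0],[14,11],[32,0]]
[[6,11],[8,0],[14,11],[32,6],[34,0]]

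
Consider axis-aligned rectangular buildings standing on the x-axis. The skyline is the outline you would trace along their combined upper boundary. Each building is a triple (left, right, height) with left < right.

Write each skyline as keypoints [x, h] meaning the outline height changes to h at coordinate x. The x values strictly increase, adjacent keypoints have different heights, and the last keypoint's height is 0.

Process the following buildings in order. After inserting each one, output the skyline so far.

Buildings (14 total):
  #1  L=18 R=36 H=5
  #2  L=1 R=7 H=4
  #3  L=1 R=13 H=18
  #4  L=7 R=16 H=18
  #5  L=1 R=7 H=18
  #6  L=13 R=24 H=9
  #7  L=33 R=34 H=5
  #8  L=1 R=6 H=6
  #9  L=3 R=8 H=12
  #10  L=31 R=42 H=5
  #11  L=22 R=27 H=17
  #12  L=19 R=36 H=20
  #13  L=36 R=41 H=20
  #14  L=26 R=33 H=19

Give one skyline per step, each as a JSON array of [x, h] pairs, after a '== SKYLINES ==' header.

== SKYLINES ==
[[18,5],[36,0]]
[[1,4],[7,0],[18,5],[36,0]]
[[1,18],[13,0],[18,5],[36,0]]
[[1,18],[16,0],[18,5],[36,0]]
[[1,18],[16,0],[18,5],[36,0]]
[[1,18],[16,9],[24,5],[36,0]]
[[1,18],[16,9],[24,5],[36,0]]
[[1,18],[16,9],[24,5],[36,0]]
[[1,18],[16,9],[24,5],[36,0]]
[[1,18],[16,9],[24,5],[42,0]]
[[1,18],[16,9],[22,17],[27,5],[42,0]]
[[1,18],[16,9],[19,20],[36,5],[42,0]]
[[1,18],[16,9],[19,20],[41,5],[42,0]]
[[1,18],[16,9],[19,20],[41,5],[42,0]]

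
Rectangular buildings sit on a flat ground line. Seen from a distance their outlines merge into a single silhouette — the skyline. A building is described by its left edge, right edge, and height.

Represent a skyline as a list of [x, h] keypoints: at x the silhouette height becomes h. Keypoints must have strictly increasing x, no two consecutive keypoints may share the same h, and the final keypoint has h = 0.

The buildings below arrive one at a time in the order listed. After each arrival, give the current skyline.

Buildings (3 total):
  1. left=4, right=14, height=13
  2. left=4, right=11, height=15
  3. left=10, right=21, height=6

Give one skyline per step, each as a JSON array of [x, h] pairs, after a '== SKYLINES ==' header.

== SKYLINES ==
[[4,13],[14,0]]
[[4,15],[11,13],[14,0]]
[[4,15],[11,13],[14,6],[21,0]]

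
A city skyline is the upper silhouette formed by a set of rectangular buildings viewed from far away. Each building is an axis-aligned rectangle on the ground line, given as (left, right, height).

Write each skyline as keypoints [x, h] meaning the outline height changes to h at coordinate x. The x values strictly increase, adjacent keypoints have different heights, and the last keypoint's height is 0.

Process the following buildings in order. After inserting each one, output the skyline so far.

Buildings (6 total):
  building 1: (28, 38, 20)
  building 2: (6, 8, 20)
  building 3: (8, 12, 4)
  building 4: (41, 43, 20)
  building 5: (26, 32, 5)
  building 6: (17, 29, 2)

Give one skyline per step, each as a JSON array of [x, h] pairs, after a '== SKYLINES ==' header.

== SKYLINES ==
[[28,20],[38,0]]
[[6,20],[8,0],[28,20],[38,0]]
[[6,20],[8,4],[12,0],[28,20],[38,0]]
[[6,20],[8,4],[12,0],[28,20],[38,0],[41,20],[43,0]]
[[6,20],[8,4],[12,0],[26,5],[28,20],[38,0],[41,20],[43,0]]
[[6,20],[8,4],[12,0],[17,2],[26,5],[28,20],[38,0],[41,20],[43,0]]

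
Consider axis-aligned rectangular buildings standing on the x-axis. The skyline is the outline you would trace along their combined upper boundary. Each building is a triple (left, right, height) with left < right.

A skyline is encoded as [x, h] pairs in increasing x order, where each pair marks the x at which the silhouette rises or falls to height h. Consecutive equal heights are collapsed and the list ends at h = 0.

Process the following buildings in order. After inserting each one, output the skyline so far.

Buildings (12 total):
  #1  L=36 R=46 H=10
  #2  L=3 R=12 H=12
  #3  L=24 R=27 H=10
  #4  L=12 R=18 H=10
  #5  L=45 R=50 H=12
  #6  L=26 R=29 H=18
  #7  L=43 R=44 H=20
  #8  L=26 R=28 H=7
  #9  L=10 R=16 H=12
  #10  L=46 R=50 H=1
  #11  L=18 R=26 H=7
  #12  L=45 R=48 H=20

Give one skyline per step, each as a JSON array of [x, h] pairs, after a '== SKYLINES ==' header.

== SKYLINES ==
[[36,10],[46,0]]
[[3,12],[12,0],[36,10],[46,0]]
[[3,12],[12,0],[24,10],[27,0],[36,10],[46,0]]
[[3,12],[12,10],[18,0],[24,10],[27,0],[36,10],[46,0]]
[[3,12],[12,10],[18,0],[24,10],[27,0],[36,10],[45,12],[50,0]]
[[3,12],[12,10],[18,0],[24,10],[26,18],[29,0],[36,10],[45,12],[50,0]]
[[3,12],[12,10],[18,0],[24,10],[26,18],[29,0],[36,10],[43,20],[44,10],[45,12],[50,0]]
[[3,12],[12,10],[18,0],[24,10],[26,18],[29,0],[36,10],[43,20],[44,10],[45,12],[50,0]]
[[3,12],[16,10],[18,0],[24,10],[26,18],[29,0],[36,10],[43,20],[44,10],[45,12],[50,0]]
[[3,12],[16,10],[18,0],[24,10],[26,18],[29,0],[36,10],[43,20],[44,10],[45,12],[50,0]]
[[3,12],[16,10],[18,7],[24,10],[26,18],[29,0],[36,10],[43,20],[44,10],[45,12],[50,0]]
[[3,12],[16,10],[18,7],[24,10],[26,18],[29,0],[36,10],[43,20],[44,10],[45,20],[48,12],[50,0]]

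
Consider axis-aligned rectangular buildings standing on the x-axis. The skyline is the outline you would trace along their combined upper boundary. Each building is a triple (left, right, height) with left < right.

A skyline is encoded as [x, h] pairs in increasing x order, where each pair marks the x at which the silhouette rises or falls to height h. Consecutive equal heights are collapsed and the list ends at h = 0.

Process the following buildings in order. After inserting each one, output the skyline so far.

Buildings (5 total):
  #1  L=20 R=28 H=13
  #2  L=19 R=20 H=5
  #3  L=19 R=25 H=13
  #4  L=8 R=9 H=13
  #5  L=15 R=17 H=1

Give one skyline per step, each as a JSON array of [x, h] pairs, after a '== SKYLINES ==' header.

== SKYLINES ==
[[20,13],[28,0]]
[[19,5],[20,13],[28,0]]
[[19,13],[28,0]]
[[8,13],[9,0],[19,13],[28,0]]
[[8,13],[9,0],[15,1],[17,0],[19,13],[28,0]]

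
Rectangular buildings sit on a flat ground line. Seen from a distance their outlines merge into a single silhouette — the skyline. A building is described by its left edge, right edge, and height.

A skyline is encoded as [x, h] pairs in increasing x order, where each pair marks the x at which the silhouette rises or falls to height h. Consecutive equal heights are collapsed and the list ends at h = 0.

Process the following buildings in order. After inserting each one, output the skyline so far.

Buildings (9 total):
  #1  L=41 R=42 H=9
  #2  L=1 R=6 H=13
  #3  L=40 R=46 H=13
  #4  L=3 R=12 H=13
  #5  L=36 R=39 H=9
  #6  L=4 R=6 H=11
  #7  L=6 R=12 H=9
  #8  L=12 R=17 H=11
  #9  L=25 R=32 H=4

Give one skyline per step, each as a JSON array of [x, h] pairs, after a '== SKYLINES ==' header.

== SKYLINES ==
[[41,9],[42,0]]
[[1,13],[6,0],[41,9],[42,0]]
[[1,13],[6,0],[40,13],[46,0]]
[[1,13],[12,0],[40,13],[46,0]]
[[1,13],[12,0],[36,9],[39,0],[40,13],[46,0]]
[[1,13],[12,0],[36,9],[39,0],[40,13],[46,0]]
[[1,13],[12,0],[36,9],[39,0],[40,13],[46,0]]
[[1,13],[12,11],[17,0],[36,9],[39,0],[40,13],[46,0]]
[[1,13],[12,11],[17,0],[25,4],[32,0],[36,9],[39,0],[40,13],[46,0]]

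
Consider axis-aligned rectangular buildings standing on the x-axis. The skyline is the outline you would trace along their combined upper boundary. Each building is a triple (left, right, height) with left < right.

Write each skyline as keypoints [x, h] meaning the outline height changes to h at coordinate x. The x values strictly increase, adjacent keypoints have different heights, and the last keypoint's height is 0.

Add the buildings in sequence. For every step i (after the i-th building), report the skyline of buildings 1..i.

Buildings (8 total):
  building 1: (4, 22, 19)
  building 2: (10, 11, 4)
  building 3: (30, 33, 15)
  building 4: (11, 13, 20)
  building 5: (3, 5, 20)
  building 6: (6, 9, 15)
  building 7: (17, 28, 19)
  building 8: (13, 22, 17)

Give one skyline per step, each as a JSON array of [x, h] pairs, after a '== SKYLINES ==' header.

== SKYLINES ==
[[4,19],[22,0]]
[[4,19],[22,0]]
[[4,19],[22,0],[30,15],[33,0]]
[[4,19],[11,20],[13,19],[22,0],[30,15],[33,0]]
[[3,20],[5,19],[11,20],[13,19],[22,0],[30,15],[33,0]]
[[3,20],[5,19],[11,20],[13,19],[22,0],[30,15],[33,0]]
[[3,20],[5,19],[11,20],[13,19],[28,0],[30,15],[33,0]]
[[3,20],[5,19],[11,20],[13,19],[28,0],[30,15],[33,0]]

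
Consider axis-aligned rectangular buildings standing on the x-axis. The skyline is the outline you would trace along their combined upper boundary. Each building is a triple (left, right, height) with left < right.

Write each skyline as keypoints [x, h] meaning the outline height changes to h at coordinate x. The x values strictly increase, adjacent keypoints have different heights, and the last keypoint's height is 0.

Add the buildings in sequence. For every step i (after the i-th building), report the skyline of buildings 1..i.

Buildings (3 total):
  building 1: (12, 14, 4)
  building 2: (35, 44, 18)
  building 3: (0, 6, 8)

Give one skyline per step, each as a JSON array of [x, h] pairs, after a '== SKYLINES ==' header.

== SKYLINES ==
[[12,4],[14,0]]
[[12,4],[14,0],[35,18],[44,0]]
[[0,8],[6,0],[12,4],[14,0],[35,18],[44,0]]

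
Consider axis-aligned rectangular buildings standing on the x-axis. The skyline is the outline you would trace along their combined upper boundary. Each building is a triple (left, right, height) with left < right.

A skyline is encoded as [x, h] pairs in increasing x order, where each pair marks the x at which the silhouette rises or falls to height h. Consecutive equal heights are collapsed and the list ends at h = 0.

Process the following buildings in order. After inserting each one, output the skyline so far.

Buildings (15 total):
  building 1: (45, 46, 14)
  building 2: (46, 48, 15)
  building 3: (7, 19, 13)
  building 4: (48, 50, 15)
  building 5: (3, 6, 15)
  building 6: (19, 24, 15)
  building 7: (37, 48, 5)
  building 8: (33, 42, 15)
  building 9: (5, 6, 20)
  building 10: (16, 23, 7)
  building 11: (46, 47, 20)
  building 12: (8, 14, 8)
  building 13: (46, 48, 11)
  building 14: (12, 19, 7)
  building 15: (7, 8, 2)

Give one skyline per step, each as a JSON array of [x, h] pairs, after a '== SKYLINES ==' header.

== SKYLINES ==
[[45,14],[46,0]]
[[45,14],[46,15],[48,0]]
[[7,13],[19,0],[45,14],[46,15],[48,0]]
[[7,13],[19,0],[45,14],[46,15],[50,0]]
[[3,15],[6,0],[7,13],[19,0],[45,14],[46,15],[50,0]]
[[3,15],[6,0],[7,13],[19,15],[24,0],[45,14],[46,15],[50,0]]
[[3,15],[6,0],[7,13],[19,15],[24,0],[37,5],[45,14],[46,15],[50,0]]
[[3,15],[6,0],[7,13],[19,15],[24,0],[33,15],[42,5],[45,14],[46,15],[50,0]]
[[3,15],[5,20],[6,0],[7,13],[19,15],[24,0],[33,15],[42,5],[45,14],[46,15],[50,0]]
[[3,15],[5,20],[6,0],[7,13],[19,15],[24,0],[33,15],[42,5],[45,14],[46,15],[50,0]]
[[3,15],[5,20],[6,0],[7,13],[19,15],[24,0],[33,15],[42,5],[45,14],[46,20],[47,15],[50,0]]
[[3,15],[5,20],[6,0],[7,13],[19,15],[24,0],[33,15],[42,5],[45,14],[46,20],[47,15],[50,0]]
[[3,15],[5,20],[6,0],[7,13],[19,15],[24,0],[33,15],[42,5],[45,14],[46,20],[47,15],[50,0]]
[[3,15],[5,20],[6,0],[7,13],[19,15],[24,0],[33,15],[42,5],[45,14],[46,20],[47,15],[50,0]]
[[3,15],[5,20],[6,0],[7,13],[19,15],[24,0],[33,15],[42,5],[45,14],[46,20],[47,15],[50,0]]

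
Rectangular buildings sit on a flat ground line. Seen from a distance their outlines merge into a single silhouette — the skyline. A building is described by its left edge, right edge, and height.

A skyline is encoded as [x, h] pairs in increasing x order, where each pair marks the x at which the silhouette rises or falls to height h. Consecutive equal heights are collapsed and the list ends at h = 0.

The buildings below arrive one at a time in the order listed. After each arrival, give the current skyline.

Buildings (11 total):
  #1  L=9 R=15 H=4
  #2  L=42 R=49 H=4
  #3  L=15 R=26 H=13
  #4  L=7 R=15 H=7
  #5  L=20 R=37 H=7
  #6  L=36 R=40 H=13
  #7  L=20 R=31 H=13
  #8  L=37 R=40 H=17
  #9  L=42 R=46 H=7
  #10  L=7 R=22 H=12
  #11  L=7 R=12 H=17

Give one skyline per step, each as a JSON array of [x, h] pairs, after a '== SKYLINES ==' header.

== SKYLINES ==
[[9,4],[15,0]]
[[9,4],[15,0],[42,4],[49,0]]
[[9,4],[15,13],[26,0],[42,4],[49,0]]
[[7,7],[15,13],[26,0],[42,4],[49,0]]
[[7,7],[15,13],[26,7],[37,0],[42,4],[49,0]]
[[7,7],[15,13],[26,7],[36,13],[40,0],[42,4],[49,0]]
[[7,7],[15,13],[31,7],[36,13],[40,0],[42,4],[49,0]]
[[7,7],[15,13],[31,7],[36,13],[37,17],[40,0],[42,4],[49,0]]
[[7,7],[15,13],[31,7],[36,13],[37,17],[40,0],[42,7],[46,4],[49,0]]
[[7,12],[15,13],[31,7],[36,13],[37,17],[40,0],[42,7],[46,4],[49,0]]
[[7,17],[12,12],[15,13],[31,7],[36,13],[37,17],[40,0],[42,7],[46,4],[49,0]]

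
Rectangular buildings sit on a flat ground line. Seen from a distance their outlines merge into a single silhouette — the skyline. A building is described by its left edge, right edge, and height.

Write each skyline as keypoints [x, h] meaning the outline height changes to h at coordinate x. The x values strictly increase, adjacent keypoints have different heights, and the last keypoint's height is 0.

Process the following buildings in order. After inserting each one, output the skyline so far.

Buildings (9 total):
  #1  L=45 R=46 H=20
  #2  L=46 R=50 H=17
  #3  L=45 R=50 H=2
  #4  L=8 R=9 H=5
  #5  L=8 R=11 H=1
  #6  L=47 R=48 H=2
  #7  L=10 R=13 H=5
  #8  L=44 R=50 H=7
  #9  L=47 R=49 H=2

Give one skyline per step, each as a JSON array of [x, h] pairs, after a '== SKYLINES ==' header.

== SKYLINES ==
[[45,20],[46,0]]
[[45,20],[46,17],[50,0]]
[[45,20],[46,17],[50,0]]
[[8,5],[9,0],[45,20],[46,17],[50,0]]
[[8,5],[9,1],[11,0],[45,20],[46,17],[50,0]]
[[8,5],[9,1],[11,0],[45,20],[46,17],[50,0]]
[[8,5],[9,1],[10,5],[13,0],[45,20],[46,17],[50,0]]
[[8,5],[9,1],[10,5],[13,0],[44,7],[45,20],[46,17],[50,0]]
[[8,5],[9,1],[10,5],[13,0],[44,7],[45,20],[46,17],[50,0]]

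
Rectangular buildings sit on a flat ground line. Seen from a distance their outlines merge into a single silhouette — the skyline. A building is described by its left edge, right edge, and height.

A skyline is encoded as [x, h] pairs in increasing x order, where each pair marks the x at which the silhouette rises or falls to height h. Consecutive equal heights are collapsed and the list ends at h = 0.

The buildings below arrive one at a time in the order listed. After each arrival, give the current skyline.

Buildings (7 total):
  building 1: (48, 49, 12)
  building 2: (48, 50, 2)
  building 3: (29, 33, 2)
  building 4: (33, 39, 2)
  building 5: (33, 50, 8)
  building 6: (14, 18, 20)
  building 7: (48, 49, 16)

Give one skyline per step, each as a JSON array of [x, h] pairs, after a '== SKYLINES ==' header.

== SKYLINES ==
[[48,12],[49,0]]
[[48,12],[49,2],[50,0]]
[[29,2],[33,0],[48,12],[49,2],[50,0]]
[[29,2],[39,0],[48,12],[49,2],[50,0]]
[[29,2],[33,8],[48,12],[49,8],[50,0]]
[[14,20],[18,0],[29,2],[33,8],[48,12],[49,8],[50,0]]
[[14,20],[18,0],[29,2],[33,8],[48,16],[49,8],[50,0]]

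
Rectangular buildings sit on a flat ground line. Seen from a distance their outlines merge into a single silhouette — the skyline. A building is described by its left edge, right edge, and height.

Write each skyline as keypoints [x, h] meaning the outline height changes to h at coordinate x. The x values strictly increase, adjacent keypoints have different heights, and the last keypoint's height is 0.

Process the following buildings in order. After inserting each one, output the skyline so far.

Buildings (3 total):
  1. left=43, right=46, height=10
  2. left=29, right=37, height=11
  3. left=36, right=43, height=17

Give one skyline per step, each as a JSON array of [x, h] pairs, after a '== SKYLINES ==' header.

== SKYLINES ==
[[43,10],[46,0]]
[[29,11],[37,0],[43,10],[46,0]]
[[29,11],[36,17],[43,10],[46,0]]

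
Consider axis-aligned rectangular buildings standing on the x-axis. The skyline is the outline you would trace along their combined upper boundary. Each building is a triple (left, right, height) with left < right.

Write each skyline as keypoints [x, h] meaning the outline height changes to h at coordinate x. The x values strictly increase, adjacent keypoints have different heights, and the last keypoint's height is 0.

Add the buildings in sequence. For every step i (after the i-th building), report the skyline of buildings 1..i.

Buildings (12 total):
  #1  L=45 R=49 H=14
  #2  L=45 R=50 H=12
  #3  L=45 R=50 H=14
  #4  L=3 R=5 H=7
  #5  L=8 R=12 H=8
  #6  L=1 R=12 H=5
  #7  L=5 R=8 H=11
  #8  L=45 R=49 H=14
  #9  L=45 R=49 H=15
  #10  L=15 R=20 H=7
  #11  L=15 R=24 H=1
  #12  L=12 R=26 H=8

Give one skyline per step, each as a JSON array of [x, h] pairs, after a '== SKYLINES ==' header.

== SKYLINES ==
[[45,14],[49,0]]
[[45,14],[49,12],[50,0]]
[[45,14],[50,0]]
[[3,7],[5,0],[45,14],[50,0]]
[[3,7],[5,0],[8,8],[12,0],[45,14],[50,0]]
[[1,5],[3,7],[5,5],[8,8],[12,0],[45,14],[50,0]]
[[1,5],[3,7],[5,11],[8,8],[12,0],[45,14],[50,0]]
[[1,5],[3,7],[5,11],[8,8],[12,0],[45,14],[50,0]]
[[1,5],[3,7],[5,11],[8,8],[12,0],[45,15],[49,14],[50,0]]
[[1,5],[3,7],[5,11],[8,8],[12,0],[15,7],[20,0],[45,15],[49,14],[50,0]]
[[1,5],[3,7],[5,11],[8,8],[12,0],[15,7],[20,1],[24,0],[45,15],[49,14],[50,0]]
[[1,5],[3,7],[5,11],[8,8],[26,0],[45,15],[49,14],[50,0]]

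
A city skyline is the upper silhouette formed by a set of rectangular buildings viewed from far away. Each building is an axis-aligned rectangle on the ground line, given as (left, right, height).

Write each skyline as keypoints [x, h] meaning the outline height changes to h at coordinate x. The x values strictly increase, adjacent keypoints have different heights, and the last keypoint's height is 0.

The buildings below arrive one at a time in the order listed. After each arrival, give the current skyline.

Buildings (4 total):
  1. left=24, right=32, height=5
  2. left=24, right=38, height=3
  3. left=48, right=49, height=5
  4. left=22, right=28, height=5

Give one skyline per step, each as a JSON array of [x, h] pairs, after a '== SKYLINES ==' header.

== SKYLINES ==
[[24,5],[32,0]]
[[24,5],[32,3],[38,0]]
[[24,5],[32,3],[38,0],[48,5],[49,0]]
[[22,5],[32,3],[38,0],[48,5],[49,0]]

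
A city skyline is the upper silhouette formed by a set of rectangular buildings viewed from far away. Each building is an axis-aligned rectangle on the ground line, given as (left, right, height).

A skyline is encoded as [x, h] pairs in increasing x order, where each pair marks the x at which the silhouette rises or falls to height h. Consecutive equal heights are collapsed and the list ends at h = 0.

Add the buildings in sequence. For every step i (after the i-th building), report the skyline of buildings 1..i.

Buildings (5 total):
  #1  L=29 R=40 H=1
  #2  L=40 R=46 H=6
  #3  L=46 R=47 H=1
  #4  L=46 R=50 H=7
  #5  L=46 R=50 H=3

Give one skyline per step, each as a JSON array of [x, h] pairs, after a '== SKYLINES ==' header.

== SKYLINES ==
[[29,1],[40,0]]
[[29,1],[40,6],[46,0]]
[[29,1],[40,6],[46,1],[47,0]]
[[29,1],[40,6],[46,7],[50,0]]
[[29,1],[40,6],[46,7],[50,0]]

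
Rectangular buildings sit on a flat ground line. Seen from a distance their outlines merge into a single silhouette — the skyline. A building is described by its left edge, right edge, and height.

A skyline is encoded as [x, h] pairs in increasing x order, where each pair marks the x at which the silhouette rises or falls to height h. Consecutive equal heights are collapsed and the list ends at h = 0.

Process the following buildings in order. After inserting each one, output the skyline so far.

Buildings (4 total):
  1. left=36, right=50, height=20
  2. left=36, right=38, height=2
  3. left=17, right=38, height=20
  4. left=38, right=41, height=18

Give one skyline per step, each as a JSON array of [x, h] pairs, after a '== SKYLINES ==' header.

== SKYLINES ==
[[36,20],[50,0]]
[[36,20],[50,0]]
[[17,20],[50,0]]
[[17,20],[50,0]]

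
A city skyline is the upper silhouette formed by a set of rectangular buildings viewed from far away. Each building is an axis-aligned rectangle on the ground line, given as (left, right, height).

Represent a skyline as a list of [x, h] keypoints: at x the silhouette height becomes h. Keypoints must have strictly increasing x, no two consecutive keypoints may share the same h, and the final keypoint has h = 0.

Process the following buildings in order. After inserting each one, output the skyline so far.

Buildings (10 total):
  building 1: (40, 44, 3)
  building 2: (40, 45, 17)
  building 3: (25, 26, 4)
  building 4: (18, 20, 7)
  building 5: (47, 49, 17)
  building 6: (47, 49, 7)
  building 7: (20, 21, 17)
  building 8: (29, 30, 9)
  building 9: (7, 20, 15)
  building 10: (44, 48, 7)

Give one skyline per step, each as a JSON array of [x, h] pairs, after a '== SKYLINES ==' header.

== SKYLINES ==
[[40,3],[44,0]]
[[40,17],[45,0]]
[[25,4],[26,0],[40,17],[45,0]]
[[18,7],[20,0],[25,4],[26,0],[40,17],[45,0]]
[[18,7],[20,0],[25,4],[26,0],[40,17],[45,0],[47,17],[49,0]]
[[18,7],[20,0],[25,4],[26,0],[40,17],[45,0],[47,17],[49,0]]
[[18,7],[20,17],[21,0],[25,4],[26,0],[40,17],[45,0],[47,17],[49,0]]
[[18,7],[20,17],[21,0],[25,4],[26,0],[29,9],[30,0],[40,17],[45,0],[47,17],[49,0]]
[[7,15],[20,17],[21,0],[25,4],[26,0],[29,9],[30,0],[40,17],[45,0],[47,17],[49,0]]
[[7,15],[20,17],[21,0],[25,4],[26,0],[29,9],[30,0],[40,17],[45,7],[47,17],[49,0]]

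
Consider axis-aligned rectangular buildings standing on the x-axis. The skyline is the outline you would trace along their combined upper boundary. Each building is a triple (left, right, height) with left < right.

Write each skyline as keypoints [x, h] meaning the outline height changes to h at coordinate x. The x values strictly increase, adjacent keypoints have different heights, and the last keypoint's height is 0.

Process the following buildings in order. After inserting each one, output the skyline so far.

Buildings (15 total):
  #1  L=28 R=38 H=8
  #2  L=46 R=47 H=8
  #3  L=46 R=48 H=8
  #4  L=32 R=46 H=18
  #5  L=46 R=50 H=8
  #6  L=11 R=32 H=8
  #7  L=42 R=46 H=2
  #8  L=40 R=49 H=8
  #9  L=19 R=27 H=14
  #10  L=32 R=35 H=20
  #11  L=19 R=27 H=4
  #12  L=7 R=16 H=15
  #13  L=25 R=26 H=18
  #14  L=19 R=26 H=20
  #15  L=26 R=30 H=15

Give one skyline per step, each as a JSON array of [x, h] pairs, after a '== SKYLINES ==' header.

== SKYLINES ==
[[28,8],[38,0]]
[[28,8],[38,0],[46,8],[47,0]]
[[28,8],[38,0],[46,8],[48,0]]
[[28,8],[32,18],[46,8],[48,0]]
[[28,8],[32,18],[46,8],[50,0]]
[[11,8],[32,18],[46,8],[50,0]]
[[11,8],[32,18],[46,8],[50,0]]
[[11,8],[32,18],[46,8],[50,0]]
[[11,8],[19,14],[27,8],[32,18],[46,8],[50,0]]
[[11,8],[19,14],[27,8],[32,20],[35,18],[46,8],[50,0]]
[[11,8],[19,14],[27,8],[32,20],[35,18],[46,8],[50,0]]
[[7,15],[16,8],[19,14],[27,8],[32,20],[35,18],[46,8],[50,0]]
[[7,15],[16,8],[19,14],[25,18],[26,14],[27,8],[32,20],[35,18],[46,8],[50,0]]
[[7,15],[16,8],[19,20],[26,14],[27,8],[32,20],[35,18],[46,8],[50,0]]
[[7,15],[16,8],[19,20],[26,15],[30,8],[32,20],[35,18],[46,8],[50,0]]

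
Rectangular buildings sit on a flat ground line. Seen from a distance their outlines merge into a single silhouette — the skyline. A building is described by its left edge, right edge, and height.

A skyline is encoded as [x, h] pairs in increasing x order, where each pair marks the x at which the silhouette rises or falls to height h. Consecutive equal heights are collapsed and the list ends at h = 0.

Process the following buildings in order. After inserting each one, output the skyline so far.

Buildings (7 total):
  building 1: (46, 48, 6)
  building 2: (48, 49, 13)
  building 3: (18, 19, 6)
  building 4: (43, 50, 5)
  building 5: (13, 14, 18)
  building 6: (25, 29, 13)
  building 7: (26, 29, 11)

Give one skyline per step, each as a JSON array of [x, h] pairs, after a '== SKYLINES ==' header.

== SKYLINES ==
[[46,6],[48,0]]
[[46,6],[48,13],[49,0]]
[[18,6],[19,0],[46,6],[48,13],[49,0]]
[[18,6],[19,0],[43,5],[46,6],[48,13],[49,5],[50,0]]
[[13,18],[14,0],[18,6],[19,0],[43,5],[46,6],[48,13],[49,5],[50,0]]
[[13,18],[14,0],[18,6],[19,0],[25,13],[29,0],[43,5],[46,6],[48,13],[49,5],[50,0]]
[[13,18],[14,0],[18,6],[19,0],[25,13],[29,0],[43,5],[46,6],[48,13],[49,5],[50,0]]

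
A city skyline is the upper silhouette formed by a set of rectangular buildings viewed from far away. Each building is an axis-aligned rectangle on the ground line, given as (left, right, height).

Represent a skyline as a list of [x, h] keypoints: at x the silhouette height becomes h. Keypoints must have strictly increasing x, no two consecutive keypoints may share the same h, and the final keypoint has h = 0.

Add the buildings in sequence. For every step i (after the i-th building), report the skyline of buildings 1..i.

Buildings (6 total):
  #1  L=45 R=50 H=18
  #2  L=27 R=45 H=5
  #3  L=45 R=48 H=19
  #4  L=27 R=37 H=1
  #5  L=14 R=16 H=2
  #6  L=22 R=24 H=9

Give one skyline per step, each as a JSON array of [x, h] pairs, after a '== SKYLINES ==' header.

== SKYLINES ==
[[45,18],[50,0]]
[[27,5],[45,18],[50,0]]
[[27,5],[45,19],[48,18],[50,0]]
[[27,5],[45,19],[48,18],[50,0]]
[[14,2],[16,0],[27,5],[45,19],[48,18],[50,0]]
[[14,2],[16,0],[22,9],[24,0],[27,5],[45,19],[48,18],[50,0]]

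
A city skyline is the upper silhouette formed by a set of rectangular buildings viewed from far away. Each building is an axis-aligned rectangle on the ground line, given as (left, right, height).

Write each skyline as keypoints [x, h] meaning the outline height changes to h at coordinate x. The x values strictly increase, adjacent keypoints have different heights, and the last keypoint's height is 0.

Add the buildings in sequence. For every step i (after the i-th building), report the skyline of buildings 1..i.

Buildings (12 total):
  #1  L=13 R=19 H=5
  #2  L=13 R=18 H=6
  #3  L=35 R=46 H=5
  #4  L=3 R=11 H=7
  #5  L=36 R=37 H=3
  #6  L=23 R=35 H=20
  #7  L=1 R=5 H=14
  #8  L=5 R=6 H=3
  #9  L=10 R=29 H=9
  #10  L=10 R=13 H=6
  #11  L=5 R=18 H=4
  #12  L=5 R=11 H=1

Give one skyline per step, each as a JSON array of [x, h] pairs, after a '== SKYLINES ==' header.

== SKYLINES ==
[[13,5],[19,0]]
[[13,6],[18,5],[19,0]]
[[13,6],[18,5],[19,0],[35,5],[46,0]]
[[3,7],[11,0],[13,6],[18,5],[19,0],[35,5],[46,0]]
[[3,7],[11,0],[13,6],[18,5],[19,0],[35,5],[46,0]]
[[3,7],[11,0],[13,6],[18,5],[19,0],[23,20],[35,5],[46,0]]
[[1,14],[5,7],[11,0],[13,6],[18,5],[19,0],[23,20],[35,5],[46,0]]
[[1,14],[5,7],[11,0],[13,6],[18,5],[19,0],[23,20],[35,5],[46,0]]
[[1,14],[5,7],[10,9],[23,20],[35,5],[46,0]]
[[1,14],[5,7],[10,9],[23,20],[35,5],[46,0]]
[[1,14],[5,7],[10,9],[23,20],[35,5],[46,0]]
[[1,14],[5,7],[10,9],[23,20],[35,5],[46,0]]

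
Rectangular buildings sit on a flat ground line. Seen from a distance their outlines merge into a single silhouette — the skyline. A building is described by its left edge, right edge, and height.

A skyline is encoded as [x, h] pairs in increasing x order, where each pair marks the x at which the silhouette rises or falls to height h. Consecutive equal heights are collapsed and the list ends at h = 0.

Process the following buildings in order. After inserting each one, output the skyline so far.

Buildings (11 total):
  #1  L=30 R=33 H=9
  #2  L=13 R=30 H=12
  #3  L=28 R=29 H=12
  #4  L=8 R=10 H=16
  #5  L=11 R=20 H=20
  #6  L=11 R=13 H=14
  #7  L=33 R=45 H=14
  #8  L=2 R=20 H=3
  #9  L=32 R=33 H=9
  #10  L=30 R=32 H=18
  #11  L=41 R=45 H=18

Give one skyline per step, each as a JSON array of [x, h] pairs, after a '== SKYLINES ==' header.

== SKYLINES ==
[[30,9],[33,0]]
[[13,12],[30,9],[33,0]]
[[13,12],[30,9],[33,0]]
[[8,16],[10,0],[13,12],[30,9],[33,0]]
[[8,16],[10,0],[11,20],[20,12],[30,9],[33,0]]
[[8,16],[10,0],[11,20],[20,12],[30,9],[33,0]]
[[8,16],[10,0],[11,20],[20,12],[30,9],[33,14],[45,0]]
[[2,3],[8,16],[10,3],[11,20],[20,12],[30,9],[33,14],[45,0]]
[[2,3],[8,16],[10,3],[11,20],[20,12],[30,9],[33,14],[45,0]]
[[2,3],[8,16],[10,3],[11,20],[20,12],[30,18],[32,9],[33,14],[45,0]]
[[2,3],[8,16],[10,3],[11,20],[20,12],[30,18],[32,9],[33,14],[41,18],[45,0]]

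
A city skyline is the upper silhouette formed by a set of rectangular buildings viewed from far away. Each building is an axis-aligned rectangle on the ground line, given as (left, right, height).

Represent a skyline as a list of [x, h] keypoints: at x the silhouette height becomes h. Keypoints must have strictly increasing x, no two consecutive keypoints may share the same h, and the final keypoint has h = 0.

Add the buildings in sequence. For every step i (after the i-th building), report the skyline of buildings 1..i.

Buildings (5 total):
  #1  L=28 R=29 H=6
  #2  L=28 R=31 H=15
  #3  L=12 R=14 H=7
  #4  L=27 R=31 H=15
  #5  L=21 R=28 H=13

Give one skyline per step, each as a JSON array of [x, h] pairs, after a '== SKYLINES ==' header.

== SKYLINES ==
[[28,6],[29,0]]
[[28,15],[31,0]]
[[12,7],[14,0],[28,15],[31,0]]
[[12,7],[14,0],[27,15],[31,0]]
[[12,7],[14,0],[21,13],[27,15],[31,0]]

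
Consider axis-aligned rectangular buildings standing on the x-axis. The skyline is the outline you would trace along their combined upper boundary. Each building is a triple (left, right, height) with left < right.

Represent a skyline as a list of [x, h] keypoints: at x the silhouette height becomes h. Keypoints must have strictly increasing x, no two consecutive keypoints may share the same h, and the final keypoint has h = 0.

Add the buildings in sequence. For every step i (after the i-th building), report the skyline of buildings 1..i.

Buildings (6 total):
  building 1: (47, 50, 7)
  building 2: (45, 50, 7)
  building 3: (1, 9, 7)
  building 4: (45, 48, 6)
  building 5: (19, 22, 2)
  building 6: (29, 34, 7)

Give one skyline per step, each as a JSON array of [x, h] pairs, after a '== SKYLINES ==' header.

== SKYLINES ==
[[47,7],[50,0]]
[[45,7],[50,0]]
[[1,7],[9,0],[45,7],[50,0]]
[[1,7],[9,0],[45,7],[50,0]]
[[1,7],[9,0],[19,2],[22,0],[45,7],[50,0]]
[[1,7],[9,0],[19,2],[22,0],[29,7],[34,0],[45,7],[50,0]]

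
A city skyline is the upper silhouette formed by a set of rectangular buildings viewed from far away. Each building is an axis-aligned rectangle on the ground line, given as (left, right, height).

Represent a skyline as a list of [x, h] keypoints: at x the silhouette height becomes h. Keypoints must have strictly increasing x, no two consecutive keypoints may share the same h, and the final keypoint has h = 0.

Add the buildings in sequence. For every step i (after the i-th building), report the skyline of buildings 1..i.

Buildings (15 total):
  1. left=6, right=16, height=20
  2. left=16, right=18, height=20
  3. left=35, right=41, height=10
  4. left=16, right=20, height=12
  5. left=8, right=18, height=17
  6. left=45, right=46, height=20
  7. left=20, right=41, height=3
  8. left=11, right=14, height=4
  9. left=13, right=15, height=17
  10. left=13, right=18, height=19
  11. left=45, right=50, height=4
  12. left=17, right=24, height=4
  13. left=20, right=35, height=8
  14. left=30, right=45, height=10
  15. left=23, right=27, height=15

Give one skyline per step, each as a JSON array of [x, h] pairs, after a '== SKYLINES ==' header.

== SKYLINES ==
[[6,20],[16,0]]
[[6,20],[18,0]]
[[6,20],[18,0],[35,10],[41,0]]
[[6,20],[18,12],[20,0],[35,10],[41,0]]
[[6,20],[18,12],[20,0],[35,10],[41,0]]
[[6,20],[18,12],[20,0],[35,10],[41,0],[45,20],[46,0]]
[[6,20],[18,12],[20,3],[35,10],[41,0],[45,20],[46,0]]
[[6,20],[18,12],[20,3],[35,10],[41,0],[45,20],[46,0]]
[[6,20],[18,12],[20,3],[35,10],[41,0],[45,20],[46,0]]
[[6,20],[18,12],[20,3],[35,10],[41,0],[45,20],[46,0]]
[[6,20],[18,12],[20,3],[35,10],[41,0],[45,20],[46,4],[50,0]]
[[6,20],[18,12],[20,4],[24,3],[35,10],[41,0],[45,20],[46,4],[50,0]]
[[6,20],[18,12],[20,8],[35,10],[41,0],[45,20],[46,4],[50,0]]
[[6,20],[18,12],[20,8],[30,10],[45,20],[46,4],[50,0]]
[[6,20],[18,12],[20,8],[23,15],[27,8],[30,10],[45,20],[46,4],[50,0]]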